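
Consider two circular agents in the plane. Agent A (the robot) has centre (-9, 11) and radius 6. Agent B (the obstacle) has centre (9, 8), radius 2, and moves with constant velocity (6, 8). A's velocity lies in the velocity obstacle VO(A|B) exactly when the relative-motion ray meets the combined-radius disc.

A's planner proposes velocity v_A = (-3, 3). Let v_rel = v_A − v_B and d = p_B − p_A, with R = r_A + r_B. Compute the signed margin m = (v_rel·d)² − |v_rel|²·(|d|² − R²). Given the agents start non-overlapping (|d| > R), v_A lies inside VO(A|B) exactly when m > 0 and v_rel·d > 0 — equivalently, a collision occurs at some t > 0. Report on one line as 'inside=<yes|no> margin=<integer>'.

d = (18, -3),  |d|² = 333;  R = 6+2 = 8,  c = 333−8² = 269
v_rel = (-9, -5),  |v_rel|² = 106;  v_rel·d = (-9)·(18) + (-5)·(-3) = -147
106·t² + 294·t + 269 = 0  ⇒  m = (-147)² − 106·269 = -6905
m = -6905 < 0,  v_rel·d = -147 < 0  ⇒  outside

inside=no margin=-6905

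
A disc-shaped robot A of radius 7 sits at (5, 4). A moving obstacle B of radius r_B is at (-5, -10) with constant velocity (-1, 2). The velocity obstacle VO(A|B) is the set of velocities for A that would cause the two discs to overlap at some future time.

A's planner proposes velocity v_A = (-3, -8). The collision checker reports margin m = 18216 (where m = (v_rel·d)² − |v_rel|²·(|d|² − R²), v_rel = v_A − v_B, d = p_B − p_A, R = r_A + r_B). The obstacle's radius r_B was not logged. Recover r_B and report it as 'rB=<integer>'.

m = 18216
d = (-10, -14);  v_rel = (-2, -10),  |v_rel|² = 104
v_rel×d = (-2)·(-14) − (-10)·(-10) = -72
since m = R²·104 − (-72)²:  R² = (5184 + 18216) / 104 = 225
R = √225 = 15  ⇒  r_B = 15 − 7 = 8

rB=8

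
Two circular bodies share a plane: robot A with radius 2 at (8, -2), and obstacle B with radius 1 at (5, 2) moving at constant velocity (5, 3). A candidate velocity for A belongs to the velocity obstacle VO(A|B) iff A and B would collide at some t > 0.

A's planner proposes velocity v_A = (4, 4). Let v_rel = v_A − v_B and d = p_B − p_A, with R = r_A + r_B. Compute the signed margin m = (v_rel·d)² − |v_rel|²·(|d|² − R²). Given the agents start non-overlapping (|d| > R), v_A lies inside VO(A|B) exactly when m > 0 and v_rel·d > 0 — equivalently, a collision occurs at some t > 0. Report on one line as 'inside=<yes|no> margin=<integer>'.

d = (-3, 4),  |d|² = 25;  R = 2+1 = 3,  c = 25−3² = 16
v_rel = (-1, 1),  |v_rel|² = 2;  v_rel·d = (-1)·(-3) + (1)·(4) = 7
2·t² − 14·t + 16 = 0  ⇒  m = 7² − 2·16 = 17
m = 17 > 0,  v_rel·d = 7 > 0  ⇒  inside

inside=yes margin=17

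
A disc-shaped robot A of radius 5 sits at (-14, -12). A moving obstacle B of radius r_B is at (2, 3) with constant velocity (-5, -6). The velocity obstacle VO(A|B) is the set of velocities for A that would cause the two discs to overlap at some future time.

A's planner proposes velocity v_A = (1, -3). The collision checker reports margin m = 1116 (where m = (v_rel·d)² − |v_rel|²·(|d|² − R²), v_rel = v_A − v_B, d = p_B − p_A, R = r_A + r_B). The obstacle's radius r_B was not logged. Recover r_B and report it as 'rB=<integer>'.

m = 1116
d = (16, 15);  v_rel = (6, 3),  |v_rel|² = 45
v_rel×d = (6)·(15) − (3)·(16) = 42
since m = R²·45 − 42²:  R² = (1764 + 1116) / 45 = 64
R = √64 = 8  ⇒  r_B = 8 − 5 = 3

rB=3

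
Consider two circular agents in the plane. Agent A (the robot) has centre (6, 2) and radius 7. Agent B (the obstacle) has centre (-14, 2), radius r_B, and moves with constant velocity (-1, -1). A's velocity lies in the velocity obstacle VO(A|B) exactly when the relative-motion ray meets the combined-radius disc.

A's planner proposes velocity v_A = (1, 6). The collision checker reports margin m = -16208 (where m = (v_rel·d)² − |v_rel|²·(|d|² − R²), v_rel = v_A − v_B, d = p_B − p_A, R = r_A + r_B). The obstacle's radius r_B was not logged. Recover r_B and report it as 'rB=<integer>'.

m = -16208
d = (-20, 0);  v_rel = (2, 7),  |v_rel|² = 53
v_rel×d = (2)·(0) − (7)·(-20) = 140
since m = R²·53 − 140²:  R² = (19600 + -16208) / 53 = 64
R = √64 = 8  ⇒  r_B = 8 − 7 = 1

rB=1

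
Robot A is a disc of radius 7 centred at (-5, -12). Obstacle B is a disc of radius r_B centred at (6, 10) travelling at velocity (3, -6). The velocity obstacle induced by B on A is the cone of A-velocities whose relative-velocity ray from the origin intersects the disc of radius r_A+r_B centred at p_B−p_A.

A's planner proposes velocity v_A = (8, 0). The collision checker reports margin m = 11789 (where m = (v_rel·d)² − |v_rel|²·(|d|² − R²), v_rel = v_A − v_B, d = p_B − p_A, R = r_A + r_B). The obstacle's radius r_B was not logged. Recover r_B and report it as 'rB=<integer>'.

m = 11789
d = (11, 22);  v_rel = (5, 6),  |v_rel|² = 61
v_rel×d = (5)·(22) − (6)·(11) = 44
since m = R²·61 − 44²:  R² = (1936 + 11789) / 61 = 225
R = √225 = 15  ⇒  r_B = 15 − 7 = 8

rB=8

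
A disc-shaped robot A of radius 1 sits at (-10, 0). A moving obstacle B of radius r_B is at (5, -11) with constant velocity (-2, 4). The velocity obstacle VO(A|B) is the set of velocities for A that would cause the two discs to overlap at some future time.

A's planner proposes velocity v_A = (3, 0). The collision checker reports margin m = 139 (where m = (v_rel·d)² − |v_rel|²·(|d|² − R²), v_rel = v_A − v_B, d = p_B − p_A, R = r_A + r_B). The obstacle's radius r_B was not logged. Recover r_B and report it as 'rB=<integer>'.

m = 139
d = (15, -11);  v_rel = (5, -4),  |v_rel|² = 41
v_rel×d = (5)·(-11) − (-4)·(15) = 5
since m = R²·41 − 5²:  R² = (25 + 139) / 41 = 4
R = √4 = 2  ⇒  r_B = 2 − 1 = 1

rB=1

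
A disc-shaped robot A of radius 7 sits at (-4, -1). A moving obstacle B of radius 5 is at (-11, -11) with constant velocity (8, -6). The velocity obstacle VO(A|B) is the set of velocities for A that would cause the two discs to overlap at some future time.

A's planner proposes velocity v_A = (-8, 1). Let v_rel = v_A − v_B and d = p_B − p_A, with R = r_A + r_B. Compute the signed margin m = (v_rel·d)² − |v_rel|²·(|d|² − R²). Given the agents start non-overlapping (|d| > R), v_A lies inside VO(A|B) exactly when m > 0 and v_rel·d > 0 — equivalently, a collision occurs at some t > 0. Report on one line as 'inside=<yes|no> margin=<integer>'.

d = (-7, -10),  |d|² = 149;  R = 7+5 = 12,  c = 149−12² = 5
v_rel = (-16, 7),  |v_rel|² = 305;  v_rel·d = (-16)·(-7) + (7)·(-10) = 42
305·t² − 84·t + 5 = 0  ⇒  m = 42² − 305·5 = 239
m = 239 > 0,  v_rel·d = 42 > 0  ⇒  inside

inside=yes margin=239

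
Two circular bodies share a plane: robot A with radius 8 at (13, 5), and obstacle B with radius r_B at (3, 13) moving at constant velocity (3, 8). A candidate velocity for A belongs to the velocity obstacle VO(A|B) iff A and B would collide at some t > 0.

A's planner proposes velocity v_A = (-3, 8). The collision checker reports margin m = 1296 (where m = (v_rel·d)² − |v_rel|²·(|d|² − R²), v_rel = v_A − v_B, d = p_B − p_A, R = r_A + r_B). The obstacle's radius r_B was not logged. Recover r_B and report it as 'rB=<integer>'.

m = 1296
d = (-10, 8);  v_rel = (-6, 0),  |v_rel|² = 36
v_rel×d = (-6)·(8) − (0)·(-10) = -48
since m = R²·36 − (-48)²:  R² = (2304 + 1296) / 36 = 100
R = √100 = 10  ⇒  r_B = 10 − 8 = 2

rB=2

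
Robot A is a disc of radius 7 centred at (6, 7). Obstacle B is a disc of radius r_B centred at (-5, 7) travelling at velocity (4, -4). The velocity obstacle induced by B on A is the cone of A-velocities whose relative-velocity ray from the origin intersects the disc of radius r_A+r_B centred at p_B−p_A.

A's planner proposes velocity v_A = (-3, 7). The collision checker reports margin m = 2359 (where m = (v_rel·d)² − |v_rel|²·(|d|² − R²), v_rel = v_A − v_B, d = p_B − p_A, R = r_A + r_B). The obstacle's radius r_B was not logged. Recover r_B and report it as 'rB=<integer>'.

m = 2359
d = (-11, 0);  v_rel = (-7, 11),  |v_rel|² = 170
v_rel×d = (-7)·(0) − (11)·(-11) = 121
since m = R²·170 − 121²:  R² = (14641 + 2359) / 170 = 100
R = √100 = 10  ⇒  r_B = 10 − 7 = 3

rB=3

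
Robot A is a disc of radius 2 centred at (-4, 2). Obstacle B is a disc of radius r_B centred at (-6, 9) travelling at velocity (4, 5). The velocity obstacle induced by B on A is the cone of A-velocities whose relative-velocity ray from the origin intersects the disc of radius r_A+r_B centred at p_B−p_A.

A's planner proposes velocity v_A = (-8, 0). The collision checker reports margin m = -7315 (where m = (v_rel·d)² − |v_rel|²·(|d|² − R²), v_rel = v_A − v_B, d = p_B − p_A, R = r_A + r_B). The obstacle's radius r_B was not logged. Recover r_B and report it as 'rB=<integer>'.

m = -7315
d = (-2, 7);  v_rel = (-12, -5),  |v_rel|² = 169
v_rel×d = (-12)·(7) − (-5)·(-2) = -94
since m = R²·169 − (-94)²:  R² = (8836 + -7315) / 169 = 9
R = √9 = 3  ⇒  r_B = 3 − 2 = 1

rB=1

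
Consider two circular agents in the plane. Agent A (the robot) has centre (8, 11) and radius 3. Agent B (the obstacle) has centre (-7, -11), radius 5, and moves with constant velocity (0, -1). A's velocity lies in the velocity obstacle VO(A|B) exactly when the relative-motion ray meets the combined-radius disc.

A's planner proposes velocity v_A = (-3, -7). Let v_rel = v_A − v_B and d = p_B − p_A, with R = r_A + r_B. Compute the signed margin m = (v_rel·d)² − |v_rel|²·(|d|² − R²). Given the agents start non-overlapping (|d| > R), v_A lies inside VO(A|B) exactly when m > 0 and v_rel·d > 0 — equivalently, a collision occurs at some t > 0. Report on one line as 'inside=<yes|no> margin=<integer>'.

d = (-15, -22),  |d|² = 709;  R = 3+5 = 8,  c = 709−8² = 645
v_rel = (-3, -6),  |v_rel|² = 45;  v_rel·d = (-3)·(-15) + (-6)·(-22) = 177
45·t² − 354·t + 645 = 0  ⇒  m = 177² − 45·645 = 2304
m = 2304 > 0,  v_rel·d = 177 > 0  ⇒  inside

inside=yes margin=2304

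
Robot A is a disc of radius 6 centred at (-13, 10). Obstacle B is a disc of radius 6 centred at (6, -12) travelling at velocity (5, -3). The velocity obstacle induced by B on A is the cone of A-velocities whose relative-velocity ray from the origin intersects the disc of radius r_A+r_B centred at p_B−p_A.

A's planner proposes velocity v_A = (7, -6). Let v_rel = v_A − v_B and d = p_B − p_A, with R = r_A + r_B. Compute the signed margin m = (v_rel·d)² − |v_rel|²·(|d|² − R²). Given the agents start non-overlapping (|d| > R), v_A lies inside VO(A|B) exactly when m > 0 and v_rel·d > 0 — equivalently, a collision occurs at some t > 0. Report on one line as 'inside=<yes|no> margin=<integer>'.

d = (19, -22),  |d|² = 845;  R = 6+6 = 12,  c = 845−12² = 701
v_rel = (2, -3),  |v_rel|² = 13;  v_rel·d = (2)·(19) + (-3)·(-22) = 104
13·t² − 208·t + 701 = 0  ⇒  m = 104² − 13·701 = 1703
m = 1703 > 0,  v_rel·d = 104 > 0  ⇒  inside

inside=yes margin=1703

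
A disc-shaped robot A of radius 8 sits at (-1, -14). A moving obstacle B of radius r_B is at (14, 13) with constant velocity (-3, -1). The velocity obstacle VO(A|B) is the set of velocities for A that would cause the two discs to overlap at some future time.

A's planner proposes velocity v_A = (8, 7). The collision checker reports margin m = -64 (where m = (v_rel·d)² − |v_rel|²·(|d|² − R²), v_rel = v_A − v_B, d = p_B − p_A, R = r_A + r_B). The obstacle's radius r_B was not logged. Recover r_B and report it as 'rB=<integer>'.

m = -64
d = (15, 27);  v_rel = (11, 8),  |v_rel|² = 185
v_rel×d = (11)·(27) − (8)·(15) = 177
since m = R²·185 − 177²:  R² = (31329 + -64) / 185 = 169
R = √169 = 13  ⇒  r_B = 13 − 8 = 5

rB=5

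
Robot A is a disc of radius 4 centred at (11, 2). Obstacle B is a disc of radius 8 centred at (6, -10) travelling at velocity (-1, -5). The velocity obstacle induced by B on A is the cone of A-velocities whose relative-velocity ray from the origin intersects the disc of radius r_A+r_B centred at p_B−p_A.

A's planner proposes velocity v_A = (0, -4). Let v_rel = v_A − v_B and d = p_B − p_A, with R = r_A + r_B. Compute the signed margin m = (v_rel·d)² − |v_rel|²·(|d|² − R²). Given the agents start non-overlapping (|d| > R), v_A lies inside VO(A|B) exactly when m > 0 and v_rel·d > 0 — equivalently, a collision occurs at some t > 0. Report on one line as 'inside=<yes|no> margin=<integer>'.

d = (-5, -12),  |d|² = 169;  R = 4+8 = 12,  c = 169−12² = 25
v_rel = (1, 1),  |v_rel|² = 2;  v_rel·d = (1)·(-5) + (1)·(-12) = -17
2·t² + 34·t + 25 = 0  ⇒  m = (-17)² − 2·25 = 239
m = 239 > 0,  v_rel·d = -17 < 0  ⇒  outside

inside=no margin=239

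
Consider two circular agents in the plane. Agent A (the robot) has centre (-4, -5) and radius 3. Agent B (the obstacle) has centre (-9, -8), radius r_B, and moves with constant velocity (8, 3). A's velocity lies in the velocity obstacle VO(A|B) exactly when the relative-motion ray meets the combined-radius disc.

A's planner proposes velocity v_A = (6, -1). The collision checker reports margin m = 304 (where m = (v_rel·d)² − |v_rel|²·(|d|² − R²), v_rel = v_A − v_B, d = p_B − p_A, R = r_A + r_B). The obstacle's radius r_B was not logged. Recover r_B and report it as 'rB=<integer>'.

m = 304
d = (-5, -3);  v_rel = (-2, -4),  |v_rel|² = 20
v_rel×d = (-2)·(-3) − (-4)·(-5) = -14
since m = R²·20 − (-14)²:  R² = (196 + 304) / 20 = 25
R = √25 = 5  ⇒  r_B = 5 − 3 = 2

rB=2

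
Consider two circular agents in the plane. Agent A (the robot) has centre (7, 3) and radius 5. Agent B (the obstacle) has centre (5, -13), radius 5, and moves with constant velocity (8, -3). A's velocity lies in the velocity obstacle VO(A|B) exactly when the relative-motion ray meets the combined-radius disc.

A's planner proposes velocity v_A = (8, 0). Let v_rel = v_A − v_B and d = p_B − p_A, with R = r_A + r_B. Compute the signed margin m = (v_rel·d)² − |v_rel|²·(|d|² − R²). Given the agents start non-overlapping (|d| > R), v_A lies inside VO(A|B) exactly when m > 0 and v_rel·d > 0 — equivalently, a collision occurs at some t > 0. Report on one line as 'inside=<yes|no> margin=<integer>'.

d = (-2, -16),  |d|² = 260;  R = 5+5 = 10,  c = 260−10² = 160
v_rel = (0, 3),  |v_rel|² = 9;  v_rel·d = (0)·(-2) + (3)·(-16) = -48
9·t² + 96·t + 160 = 0  ⇒  m = (-48)² − 9·160 = 864
m = 864 > 0,  v_rel·d = -48 < 0  ⇒  outside

inside=no margin=864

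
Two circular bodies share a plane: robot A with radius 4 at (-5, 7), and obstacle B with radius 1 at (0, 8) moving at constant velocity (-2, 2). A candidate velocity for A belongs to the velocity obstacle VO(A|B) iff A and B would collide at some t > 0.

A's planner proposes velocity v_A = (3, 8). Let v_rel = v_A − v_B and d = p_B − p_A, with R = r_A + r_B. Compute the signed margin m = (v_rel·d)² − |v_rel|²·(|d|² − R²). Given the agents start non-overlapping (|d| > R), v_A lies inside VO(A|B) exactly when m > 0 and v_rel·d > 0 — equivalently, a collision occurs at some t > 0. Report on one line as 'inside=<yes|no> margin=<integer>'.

d = (5, 1),  |d|² = 26;  R = 4+1 = 5,  c = 26−5² = 1
v_rel = (5, 6),  |v_rel|² = 61;  v_rel·d = (5)·(5) + (6)·(1) = 31
61·t² − 62·t + 1 = 0  ⇒  m = 31² − 61·1 = 900
m = 900 > 0,  v_rel·d = 31 > 0  ⇒  inside

inside=yes margin=900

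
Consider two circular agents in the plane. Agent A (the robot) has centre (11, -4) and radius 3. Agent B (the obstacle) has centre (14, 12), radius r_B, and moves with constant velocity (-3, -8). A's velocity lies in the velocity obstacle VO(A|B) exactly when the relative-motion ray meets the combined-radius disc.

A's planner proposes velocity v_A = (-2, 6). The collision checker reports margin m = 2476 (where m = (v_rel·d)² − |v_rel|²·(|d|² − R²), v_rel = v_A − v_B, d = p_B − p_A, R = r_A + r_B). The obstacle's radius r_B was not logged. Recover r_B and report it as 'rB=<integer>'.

m = 2476
d = (3, 16);  v_rel = (1, 14),  |v_rel|² = 197
v_rel×d = (1)·(16) − (14)·(3) = -26
since m = R²·197 − (-26)²:  R² = (676 + 2476) / 197 = 16
R = √16 = 4  ⇒  r_B = 4 − 3 = 1

rB=1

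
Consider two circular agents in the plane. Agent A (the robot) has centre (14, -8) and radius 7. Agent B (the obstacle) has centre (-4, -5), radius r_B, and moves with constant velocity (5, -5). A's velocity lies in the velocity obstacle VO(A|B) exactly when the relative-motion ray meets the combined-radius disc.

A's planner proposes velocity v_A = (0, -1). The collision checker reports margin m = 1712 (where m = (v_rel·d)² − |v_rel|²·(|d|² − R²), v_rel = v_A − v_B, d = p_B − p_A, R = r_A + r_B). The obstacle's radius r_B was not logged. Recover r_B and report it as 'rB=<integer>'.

m = 1712
d = (-18, 3);  v_rel = (-5, 4),  |v_rel|² = 41
v_rel×d = (-5)·(3) − (4)·(-18) = 57
since m = R²·41 − 57²:  R² = (3249 + 1712) / 41 = 121
R = √121 = 11  ⇒  r_B = 11 − 7 = 4

rB=4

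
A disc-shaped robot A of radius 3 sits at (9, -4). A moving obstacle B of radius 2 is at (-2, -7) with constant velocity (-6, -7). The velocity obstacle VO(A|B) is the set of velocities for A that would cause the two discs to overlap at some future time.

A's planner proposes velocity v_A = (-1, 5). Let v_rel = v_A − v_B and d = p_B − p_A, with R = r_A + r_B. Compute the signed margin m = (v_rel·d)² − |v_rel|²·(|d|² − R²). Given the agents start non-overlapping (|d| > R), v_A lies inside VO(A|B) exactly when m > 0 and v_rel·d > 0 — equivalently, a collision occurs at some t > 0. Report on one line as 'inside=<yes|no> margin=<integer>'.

d = (-11, -3),  |d|² = 130;  R = 3+2 = 5,  c = 130−5² = 105
v_rel = (5, 12),  |v_rel|² = 169;  v_rel·d = (5)·(-11) + (12)·(-3) = -91
169·t² + 182·t + 105 = 0  ⇒  m = (-91)² − 169·105 = -9464
m = -9464 < 0,  v_rel·d = -91 < 0  ⇒  outside

inside=no margin=-9464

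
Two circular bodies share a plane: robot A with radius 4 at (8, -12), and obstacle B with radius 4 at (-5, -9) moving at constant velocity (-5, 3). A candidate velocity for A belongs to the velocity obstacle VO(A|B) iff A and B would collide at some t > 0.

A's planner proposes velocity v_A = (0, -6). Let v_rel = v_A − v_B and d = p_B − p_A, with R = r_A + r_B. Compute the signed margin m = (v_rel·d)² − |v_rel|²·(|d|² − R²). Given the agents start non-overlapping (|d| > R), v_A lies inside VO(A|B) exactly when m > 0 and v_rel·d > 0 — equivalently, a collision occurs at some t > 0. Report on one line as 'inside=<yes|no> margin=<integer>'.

d = (-13, 3),  |d|² = 178;  R = 4+4 = 8,  c = 178−8² = 114
v_rel = (5, -9),  |v_rel|² = 106;  v_rel·d = (5)·(-13) + (-9)·(3) = -92
106·t² + 184·t + 114 = 0  ⇒  m = (-92)² − 106·114 = -3620
m = -3620 < 0,  v_rel·d = -92 < 0  ⇒  outside

inside=no margin=-3620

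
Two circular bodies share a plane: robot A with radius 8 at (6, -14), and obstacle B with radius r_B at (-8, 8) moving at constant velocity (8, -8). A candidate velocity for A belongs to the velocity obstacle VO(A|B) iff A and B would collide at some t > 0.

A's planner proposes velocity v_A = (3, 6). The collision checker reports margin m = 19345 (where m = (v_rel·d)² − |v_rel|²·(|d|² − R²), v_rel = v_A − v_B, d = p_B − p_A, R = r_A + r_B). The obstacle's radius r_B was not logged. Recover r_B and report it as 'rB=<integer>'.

m = 19345
d = (-14, 22);  v_rel = (-5, 14),  |v_rel|² = 221
v_rel×d = (-5)·(22) − (14)·(-14) = 86
since m = R²·221 − 86²:  R² = (7396 + 19345) / 221 = 121
R = √121 = 11  ⇒  r_B = 11 − 8 = 3

rB=3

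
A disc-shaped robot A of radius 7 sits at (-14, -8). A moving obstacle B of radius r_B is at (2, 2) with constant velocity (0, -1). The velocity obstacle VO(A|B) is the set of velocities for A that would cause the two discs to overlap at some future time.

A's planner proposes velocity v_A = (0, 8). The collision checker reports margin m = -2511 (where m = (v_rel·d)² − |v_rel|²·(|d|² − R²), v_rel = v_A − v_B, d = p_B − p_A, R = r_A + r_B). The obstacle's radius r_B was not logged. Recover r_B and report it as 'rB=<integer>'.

m = -2511
d = (16, 10);  v_rel = (0, 9),  |v_rel|² = 81
v_rel×d = (0)·(10) − (9)·(16) = -144
since m = R²·81 − (-144)²:  R² = (20736 + -2511) / 81 = 225
R = √225 = 15  ⇒  r_B = 15 − 7 = 8

rB=8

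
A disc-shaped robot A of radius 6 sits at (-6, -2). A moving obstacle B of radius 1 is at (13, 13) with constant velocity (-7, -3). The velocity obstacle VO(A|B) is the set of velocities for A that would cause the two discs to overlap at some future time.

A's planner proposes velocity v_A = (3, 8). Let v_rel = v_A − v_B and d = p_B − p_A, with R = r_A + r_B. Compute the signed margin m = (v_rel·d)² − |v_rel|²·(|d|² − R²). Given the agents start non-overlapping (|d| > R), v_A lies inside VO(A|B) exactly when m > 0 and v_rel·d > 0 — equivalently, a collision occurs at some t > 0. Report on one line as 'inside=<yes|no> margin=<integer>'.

d = (19, 15),  |d|² = 586;  R = 6+1 = 7,  c = 586−7² = 537
v_rel = (10, 11),  |v_rel|² = 221;  v_rel·d = (10)·(19) + (11)·(15) = 355
221·t² − 710·t + 537 = 0  ⇒  m = 355² − 221·537 = 7348
m = 7348 > 0,  v_rel·d = 355 > 0  ⇒  inside

inside=yes margin=7348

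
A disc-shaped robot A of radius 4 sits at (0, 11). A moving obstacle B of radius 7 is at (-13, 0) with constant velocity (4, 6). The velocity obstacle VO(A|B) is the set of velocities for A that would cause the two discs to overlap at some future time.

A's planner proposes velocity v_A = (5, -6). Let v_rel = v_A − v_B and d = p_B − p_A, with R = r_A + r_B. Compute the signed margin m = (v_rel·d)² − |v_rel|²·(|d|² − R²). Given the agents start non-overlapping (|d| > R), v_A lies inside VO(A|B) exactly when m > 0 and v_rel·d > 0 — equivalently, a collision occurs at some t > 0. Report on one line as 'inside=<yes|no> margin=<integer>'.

d = (-13, -11),  |d|² = 290;  R = 4+7 = 11,  c = 290−11² = 169
v_rel = (1, -12),  |v_rel|² = 145;  v_rel·d = (1)·(-13) + (-12)·(-11) = 119
145·t² − 238·t + 169 = 0  ⇒  m = 119² − 145·169 = -10344
m = -10344 < 0,  v_rel·d = 119 > 0  ⇒  outside

inside=no margin=-10344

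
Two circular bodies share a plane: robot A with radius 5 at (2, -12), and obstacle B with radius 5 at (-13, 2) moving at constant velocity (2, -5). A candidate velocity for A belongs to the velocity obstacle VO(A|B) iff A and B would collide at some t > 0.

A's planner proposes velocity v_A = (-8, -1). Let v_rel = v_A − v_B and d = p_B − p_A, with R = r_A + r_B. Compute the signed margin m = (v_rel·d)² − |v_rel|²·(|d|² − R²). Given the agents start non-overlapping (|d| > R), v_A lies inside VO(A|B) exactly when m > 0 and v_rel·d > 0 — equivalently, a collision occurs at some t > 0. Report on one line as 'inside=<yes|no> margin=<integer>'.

d = (-15, 14),  |d|² = 421;  R = 5+5 = 10,  c = 421−10² = 321
v_rel = (-10, 4),  |v_rel|² = 116;  v_rel·d = (-10)·(-15) + (4)·(14) = 206
116·t² − 412·t + 321 = 0  ⇒  m = 206² − 116·321 = 5200
m = 5200 > 0,  v_rel·d = 206 > 0  ⇒  inside

inside=yes margin=5200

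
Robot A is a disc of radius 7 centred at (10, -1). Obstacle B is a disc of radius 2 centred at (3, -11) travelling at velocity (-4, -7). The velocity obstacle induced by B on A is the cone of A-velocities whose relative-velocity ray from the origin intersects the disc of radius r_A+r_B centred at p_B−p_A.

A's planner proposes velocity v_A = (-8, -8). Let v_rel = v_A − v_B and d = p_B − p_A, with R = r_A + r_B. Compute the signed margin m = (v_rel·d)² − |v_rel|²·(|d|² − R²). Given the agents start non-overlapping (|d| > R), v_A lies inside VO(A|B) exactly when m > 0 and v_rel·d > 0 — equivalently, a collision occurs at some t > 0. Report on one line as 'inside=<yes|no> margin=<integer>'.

d = (-7, -10),  |d|² = 149;  R = 7+2 = 9,  c = 149−9² = 68
v_rel = (-4, -1),  |v_rel|² = 17;  v_rel·d = (-4)·(-7) + (-1)·(-10) = 38
17·t² − 76·t + 68 = 0  ⇒  m = 38² − 17·68 = 288
m = 288 > 0,  v_rel·d = 38 > 0  ⇒  inside

inside=yes margin=288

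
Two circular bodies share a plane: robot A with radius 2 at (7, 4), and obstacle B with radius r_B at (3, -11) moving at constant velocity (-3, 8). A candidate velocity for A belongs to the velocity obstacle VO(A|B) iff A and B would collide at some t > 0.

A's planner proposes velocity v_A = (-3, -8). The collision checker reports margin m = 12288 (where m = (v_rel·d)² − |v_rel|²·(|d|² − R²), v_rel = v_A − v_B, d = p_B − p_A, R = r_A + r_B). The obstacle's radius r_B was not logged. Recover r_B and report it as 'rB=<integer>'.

m = 12288
d = (-4, -15);  v_rel = (0, -16),  |v_rel|² = 256
v_rel×d = (0)·(-15) − (-16)·(-4) = -64
since m = R²·256 − (-64)²:  R² = (4096 + 12288) / 256 = 64
R = √64 = 8  ⇒  r_B = 8 − 2 = 6

rB=6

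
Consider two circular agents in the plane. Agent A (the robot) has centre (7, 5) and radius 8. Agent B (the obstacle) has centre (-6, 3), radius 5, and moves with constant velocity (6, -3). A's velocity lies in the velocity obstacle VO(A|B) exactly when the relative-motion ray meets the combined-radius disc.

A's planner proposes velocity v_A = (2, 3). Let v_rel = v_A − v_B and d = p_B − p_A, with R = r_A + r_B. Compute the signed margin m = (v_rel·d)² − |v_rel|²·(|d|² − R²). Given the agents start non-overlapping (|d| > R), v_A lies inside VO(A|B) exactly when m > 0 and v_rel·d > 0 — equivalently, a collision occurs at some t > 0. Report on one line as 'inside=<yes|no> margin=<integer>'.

d = (-13, -2),  |d|² = 173;  R = 8+5 = 13,  c = 173−13² = 4
v_rel = (-4, 6),  |v_rel|² = 52;  v_rel·d = (-4)·(-13) + (6)·(-2) = 40
52·t² − 80·t + 4 = 0  ⇒  m = 40² − 52·4 = 1392
m = 1392 > 0,  v_rel·d = 40 > 0  ⇒  inside

inside=yes margin=1392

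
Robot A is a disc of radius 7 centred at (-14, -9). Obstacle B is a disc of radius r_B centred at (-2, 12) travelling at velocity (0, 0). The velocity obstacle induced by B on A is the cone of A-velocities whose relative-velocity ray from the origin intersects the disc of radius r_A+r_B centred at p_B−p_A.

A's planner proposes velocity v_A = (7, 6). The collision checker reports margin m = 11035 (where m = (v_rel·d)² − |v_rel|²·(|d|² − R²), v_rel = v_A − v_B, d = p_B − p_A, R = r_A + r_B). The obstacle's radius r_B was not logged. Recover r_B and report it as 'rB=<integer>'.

m = 11035
d = (12, 21);  v_rel = (7, 6),  |v_rel|² = 85
v_rel×d = (7)·(21) − (6)·(12) = 75
since m = R²·85 − 75²:  R² = (5625 + 11035) / 85 = 196
R = √196 = 14  ⇒  r_B = 14 − 7 = 7

rB=7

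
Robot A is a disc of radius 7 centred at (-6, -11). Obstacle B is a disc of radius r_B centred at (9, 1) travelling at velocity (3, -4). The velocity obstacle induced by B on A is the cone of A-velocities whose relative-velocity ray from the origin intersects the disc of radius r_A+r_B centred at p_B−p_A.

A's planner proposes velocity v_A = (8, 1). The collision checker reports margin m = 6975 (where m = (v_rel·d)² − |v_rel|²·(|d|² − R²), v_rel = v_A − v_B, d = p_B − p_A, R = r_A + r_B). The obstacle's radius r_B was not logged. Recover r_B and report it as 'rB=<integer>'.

m = 6975
d = (15, 12);  v_rel = (5, 5),  |v_rel|² = 50
v_rel×d = (5)·(12) − (5)·(15) = -15
since m = R²·50 − (-15)²:  R² = (225 + 6975) / 50 = 144
R = √144 = 12  ⇒  r_B = 12 − 7 = 5

rB=5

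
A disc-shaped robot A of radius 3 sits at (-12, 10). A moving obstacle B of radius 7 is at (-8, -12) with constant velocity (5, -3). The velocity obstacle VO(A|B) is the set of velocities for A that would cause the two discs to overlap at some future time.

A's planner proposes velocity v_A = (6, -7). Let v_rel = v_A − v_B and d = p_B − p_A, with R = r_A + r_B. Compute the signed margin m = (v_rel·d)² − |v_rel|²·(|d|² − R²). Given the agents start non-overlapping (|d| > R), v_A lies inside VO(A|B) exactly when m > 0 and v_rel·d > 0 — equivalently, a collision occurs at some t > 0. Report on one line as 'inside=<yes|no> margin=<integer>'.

d = (4, -22),  |d|² = 500;  R = 3+7 = 10,  c = 500−10² = 400
v_rel = (1, -4),  |v_rel|² = 17;  v_rel·d = (1)·(4) + (-4)·(-22) = 92
17·t² − 184·t + 400 = 0  ⇒  m = 92² − 17·400 = 1664
m = 1664 > 0,  v_rel·d = 92 > 0  ⇒  inside

inside=yes margin=1664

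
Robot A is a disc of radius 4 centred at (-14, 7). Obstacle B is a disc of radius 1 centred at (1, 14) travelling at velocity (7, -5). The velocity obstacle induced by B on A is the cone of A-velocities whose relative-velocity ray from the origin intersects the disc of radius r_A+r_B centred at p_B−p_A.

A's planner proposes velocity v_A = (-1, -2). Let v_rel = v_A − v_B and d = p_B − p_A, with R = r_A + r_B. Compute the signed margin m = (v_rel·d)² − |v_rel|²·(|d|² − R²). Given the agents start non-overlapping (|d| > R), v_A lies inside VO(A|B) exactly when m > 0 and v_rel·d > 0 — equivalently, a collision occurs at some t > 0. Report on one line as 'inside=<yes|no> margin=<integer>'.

d = (15, 7),  |d|² = 274;  R = 4+1 = 5,  c = 274−5² = 249
v_rel = (-8, 3),  |v_rel|² = 73;  v_rel·d = (-8)·(15) + (3)·(7) = -99
73·t² + 198·t + 249 = 0  ⇒  m = (-99)² − 73·249 = -8376
m = -8376 < 0,  v_rel·d = -99 < 0  ⇒  outside

inside=no margin=-8376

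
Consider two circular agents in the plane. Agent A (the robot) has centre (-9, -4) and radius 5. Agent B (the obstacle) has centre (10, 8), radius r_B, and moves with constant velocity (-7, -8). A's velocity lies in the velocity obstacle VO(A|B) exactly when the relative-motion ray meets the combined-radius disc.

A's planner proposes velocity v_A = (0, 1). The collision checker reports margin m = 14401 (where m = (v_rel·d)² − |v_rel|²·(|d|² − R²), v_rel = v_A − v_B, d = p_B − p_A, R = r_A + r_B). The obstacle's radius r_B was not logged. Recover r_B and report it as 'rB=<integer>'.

m = 14401
d = (19, 12);  v_rel = (7, 9),  |v_rel|² = 130
v_rel×d = (7)·(12) − (9)·(19) = -87
since m = R²·130 − (-87)²:  R² = (7569 + 14401) / 130 = 169
R = √169 = 13  ⇒  r_B = 13 − 5 = 8

rB=8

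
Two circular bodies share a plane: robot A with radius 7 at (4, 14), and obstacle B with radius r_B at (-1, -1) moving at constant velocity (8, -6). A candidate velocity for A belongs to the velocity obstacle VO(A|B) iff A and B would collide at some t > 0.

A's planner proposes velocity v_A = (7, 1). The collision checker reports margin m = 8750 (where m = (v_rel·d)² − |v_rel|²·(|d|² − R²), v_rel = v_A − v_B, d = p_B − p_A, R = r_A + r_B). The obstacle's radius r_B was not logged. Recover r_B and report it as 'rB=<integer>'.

m = 8750
d = (-5, -15);  v_rel = (-1, 7),  |v_rel|² = 50
v_rel×d = (-1)·(-15) − (7)·(-5) = 50
since m = R²·50 − 50²:  R² = (2500 + 8750) / 50 = 225
R = √225 = 15  ⇒  r_B = 15 − 7 = 8

rB=8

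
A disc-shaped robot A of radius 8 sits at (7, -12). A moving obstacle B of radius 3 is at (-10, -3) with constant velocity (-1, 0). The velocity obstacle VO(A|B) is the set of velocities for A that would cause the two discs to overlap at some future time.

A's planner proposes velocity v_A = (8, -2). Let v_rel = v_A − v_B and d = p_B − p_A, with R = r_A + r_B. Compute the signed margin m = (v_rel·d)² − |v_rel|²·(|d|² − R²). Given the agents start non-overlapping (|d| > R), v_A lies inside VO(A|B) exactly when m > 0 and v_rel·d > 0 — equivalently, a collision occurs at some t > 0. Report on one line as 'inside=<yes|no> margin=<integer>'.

d = (-17, 9),  |d|² = 370;  R = 8+3 = 11,  c = 370−11² = 249
v_rel = (9, -2),  |v_rel|² = 85;  v_rel·d = (9)·(-17) + (-2)·(9) = -171
85·t² + 342·t + 249 = 0  ⇒  m = (-171)² − 85·249 = 8076
m = 8076 > 0,  v_rel·d = -171 < 0  ⇒  outside

inside=no margin=8076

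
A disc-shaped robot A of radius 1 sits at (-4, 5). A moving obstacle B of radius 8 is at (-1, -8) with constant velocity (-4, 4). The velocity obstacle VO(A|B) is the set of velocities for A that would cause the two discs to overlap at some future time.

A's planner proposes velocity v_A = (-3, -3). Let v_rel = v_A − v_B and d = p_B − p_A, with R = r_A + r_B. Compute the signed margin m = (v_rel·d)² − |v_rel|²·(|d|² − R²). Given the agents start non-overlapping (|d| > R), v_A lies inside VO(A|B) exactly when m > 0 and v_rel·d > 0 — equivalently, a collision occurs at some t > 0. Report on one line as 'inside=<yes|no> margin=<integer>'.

d = (3, -13),  |d|² = 178;  R = 1+8 = 9,  c = 178−9² = 97
v_rel = (1, -7),  |v_rel|² = 50;  v_rel·d = (1)·(3) + (-7)·(-13) = 94
50·t² − 188·t + 97 = 0  ⇒  m = 94² − 50·97 = 3986
m = 3986 > 0,  v_rel·d = 94 > 0  ⇒  inside

inside=yes margin=3986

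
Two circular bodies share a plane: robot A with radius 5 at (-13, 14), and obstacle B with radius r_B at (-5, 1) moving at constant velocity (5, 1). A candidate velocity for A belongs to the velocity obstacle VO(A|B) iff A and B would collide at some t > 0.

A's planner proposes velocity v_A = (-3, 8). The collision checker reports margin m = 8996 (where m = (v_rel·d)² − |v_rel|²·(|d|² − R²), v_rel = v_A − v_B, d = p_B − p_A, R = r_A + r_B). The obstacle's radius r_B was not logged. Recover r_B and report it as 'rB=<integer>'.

m = 8996
d = (8, -13);  v_rel = (-8, 7),  |v_rel|² = 113
v_rel×d = (-8)·(-13) − (7)·(8) = 48
since m = R²·113 − 48²:  R² = (2304 + 8996) / 113 = 100
R = √100 = 10  ⇒  r_B = 10 − 5 = 5

rB=5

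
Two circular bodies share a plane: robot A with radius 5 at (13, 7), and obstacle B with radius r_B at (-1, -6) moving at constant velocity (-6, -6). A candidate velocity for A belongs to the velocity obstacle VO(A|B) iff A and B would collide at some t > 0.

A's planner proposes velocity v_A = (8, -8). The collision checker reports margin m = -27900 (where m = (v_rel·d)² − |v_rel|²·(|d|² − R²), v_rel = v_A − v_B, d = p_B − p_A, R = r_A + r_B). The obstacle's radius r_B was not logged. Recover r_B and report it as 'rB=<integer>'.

m = -27900
d = (-14, -13);  v_rel = (14, -2),  |v_rel|² = 200
v_rel×d = (14)·(-13) − (-2)·(-14) = -210
since m = R²·200 − (-210)²:  R² = (44100 + -27900) / 200 = 81
R = √81 = 9  ⇒  r_B = 9 − 5 = 4

rB=4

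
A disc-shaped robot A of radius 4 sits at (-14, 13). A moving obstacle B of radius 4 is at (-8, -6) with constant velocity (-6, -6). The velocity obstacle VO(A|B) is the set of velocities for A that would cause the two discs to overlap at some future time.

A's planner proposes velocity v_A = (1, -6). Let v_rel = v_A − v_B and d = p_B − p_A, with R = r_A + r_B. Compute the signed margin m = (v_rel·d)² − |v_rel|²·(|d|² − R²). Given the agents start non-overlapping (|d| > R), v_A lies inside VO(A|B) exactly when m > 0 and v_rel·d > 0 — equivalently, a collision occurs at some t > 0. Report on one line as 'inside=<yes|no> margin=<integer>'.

d = (6, -19),  |d|² = 397;  R = 4+4 = 8,  c = 397−8² = 333
v_rel = (7, 0),  |v_rel|² = 49;  v_rel·d = (7)·(6) + (0)·(-19) = 42
49·t² − 84·t + 333 = 0  ⇒  m = 42² − 49·333 = -14553
m = -14553 < 0,  v_rel·d = 42 > 0  ⇒  outside

inside=no margin=-14553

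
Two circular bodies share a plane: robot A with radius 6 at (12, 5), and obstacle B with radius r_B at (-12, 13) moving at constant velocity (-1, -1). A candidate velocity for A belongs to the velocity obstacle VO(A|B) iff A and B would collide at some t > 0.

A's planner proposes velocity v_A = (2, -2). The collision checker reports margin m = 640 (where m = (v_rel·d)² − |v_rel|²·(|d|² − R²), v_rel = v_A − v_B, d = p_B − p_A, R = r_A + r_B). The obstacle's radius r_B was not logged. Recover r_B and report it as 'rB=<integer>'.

m = 640
d = (-24, 8);  v_rel = (3, -1),  |v_rel|² = 10
v_rel×d = (3)·(8) − (-1)·(-24) = 0
since m = R²·10 − 0²:  R² = (0 + 640) / 10 = 64
R = √64 = 8  ⇒  r_B = 8 − 6 = 2

rB=2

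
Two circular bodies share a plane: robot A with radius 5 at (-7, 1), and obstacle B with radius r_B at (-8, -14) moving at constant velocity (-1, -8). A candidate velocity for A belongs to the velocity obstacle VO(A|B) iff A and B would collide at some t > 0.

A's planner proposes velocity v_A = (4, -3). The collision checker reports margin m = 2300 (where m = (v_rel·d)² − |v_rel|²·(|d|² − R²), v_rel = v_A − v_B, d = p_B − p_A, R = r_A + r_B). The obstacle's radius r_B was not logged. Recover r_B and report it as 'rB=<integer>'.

m = 2300
d = (-1, -15);  v_rel = (5, 5),  |v_rel|² = 50
v_rel×d = (5)·(-15) − (5)·(-1) = -70
since m = R²·50 − (-70)²:  R² = (4900 + 2300) / 50 = 144
R = √144 = 12  ⇒  r_B = 12 − 5 = 7

rB=7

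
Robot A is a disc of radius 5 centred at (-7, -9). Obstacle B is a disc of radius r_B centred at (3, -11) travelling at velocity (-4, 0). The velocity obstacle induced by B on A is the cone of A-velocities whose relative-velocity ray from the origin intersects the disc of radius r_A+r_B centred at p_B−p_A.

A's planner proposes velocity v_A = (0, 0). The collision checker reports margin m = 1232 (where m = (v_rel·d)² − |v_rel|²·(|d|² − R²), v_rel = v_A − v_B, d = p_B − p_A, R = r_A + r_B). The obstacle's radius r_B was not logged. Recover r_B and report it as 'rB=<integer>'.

m = 1232
d = (10, -2);  v_rel = (4, 0),  |v_rel|² = 16
v_rel×d = (4)·(-2) − (0)·(10) = -8
since m = R²·16 − (-8)²:  R² = (64 + 1232) / 16 = 81
R = √81 = 9  ⇒  r_B = 9 − 5 = 4

rB=4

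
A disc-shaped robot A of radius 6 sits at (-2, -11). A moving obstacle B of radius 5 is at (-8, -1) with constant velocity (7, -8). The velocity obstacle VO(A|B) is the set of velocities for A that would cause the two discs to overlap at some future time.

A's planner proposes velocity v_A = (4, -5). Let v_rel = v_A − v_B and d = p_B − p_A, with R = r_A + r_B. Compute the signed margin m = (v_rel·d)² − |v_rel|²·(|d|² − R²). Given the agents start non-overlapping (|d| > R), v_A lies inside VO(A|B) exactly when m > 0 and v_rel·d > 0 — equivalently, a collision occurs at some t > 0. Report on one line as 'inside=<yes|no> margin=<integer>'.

d = (-6, 10),  |d|² = 136;  R = 6+5 = 11,  c = 136−11² = 15
v_rel = (-3, 3),  |v_rel|² = 18;  v_rel·d = (-3)·(-6) + (3)·(10) = 48
18·t² − 96·t + 15 = 0  ⇒  m = 48² − 18·15 = 2034
m = 2034 > 0,  v_rel·d = 48 > 0  ⇒  inside

inside=yes margin=2034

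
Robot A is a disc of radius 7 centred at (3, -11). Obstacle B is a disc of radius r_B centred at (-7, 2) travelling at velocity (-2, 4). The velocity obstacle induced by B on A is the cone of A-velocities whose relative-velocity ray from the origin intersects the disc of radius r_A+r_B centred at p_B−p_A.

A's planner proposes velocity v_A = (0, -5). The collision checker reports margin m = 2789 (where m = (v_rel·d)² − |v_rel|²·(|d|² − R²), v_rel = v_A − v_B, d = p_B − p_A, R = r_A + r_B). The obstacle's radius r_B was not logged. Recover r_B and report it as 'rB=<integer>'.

m = 2789
d = (-10, 13);  v_rel = (2, -9),  |v_rel|² = 85
v_rel×d = (2)·(13) − (-9)·(-10) = -64
since m = R²·85 − (-64)²:  R² = (4096 + 2789) / 85 = 81
R = √81 = 9  ⇒  r_B = 9 − 7 = 2

rB=2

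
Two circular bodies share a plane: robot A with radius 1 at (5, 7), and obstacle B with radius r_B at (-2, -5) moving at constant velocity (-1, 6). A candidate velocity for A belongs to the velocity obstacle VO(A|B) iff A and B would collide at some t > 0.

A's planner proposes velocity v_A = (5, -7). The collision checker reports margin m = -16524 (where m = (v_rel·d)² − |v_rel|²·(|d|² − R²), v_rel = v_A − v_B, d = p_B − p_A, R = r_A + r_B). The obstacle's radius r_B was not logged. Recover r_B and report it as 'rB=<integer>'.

m = -16524
d = (-7, -12);  v_rel = (6, -13),  |v_rel|² = 205
v_rel×d = (6)·(-12) − (-13)·(-7) = -163
since m = R²·205 − (-163)²:  R² = (26569 + -16524) / 205 = 49
R = √49 = 7  ⇒  r_B = 7 − 1 = 6

rB=6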